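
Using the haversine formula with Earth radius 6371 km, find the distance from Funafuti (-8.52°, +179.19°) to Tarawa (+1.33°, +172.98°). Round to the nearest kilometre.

1294 km

Δλ = 172.98 − 179.19 = -6.21°.
Δφ = 1.33 − -8.52 = 9.85°.
a = sin²(Δφ/2) + cos φ₁ · cos φ₂ · sin²(Δλ/2) = 0.010271.
c = 2·atan2(√a, √(1−a)) = 0.20304 rad → d = 6371·c ≈ 1293.59 km.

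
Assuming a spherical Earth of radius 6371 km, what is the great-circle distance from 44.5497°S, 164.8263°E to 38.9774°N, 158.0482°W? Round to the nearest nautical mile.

Δλ = -158.0482 − 164.8263 = -322.8745°; wrapped into (−180°, 180°]: 37.1255°.
Δφ = 38.9774 − -44.5497 = 83.5271°.
a = sin²(Δφ/2) + cos φ₁ · cos φ₂ · sin²(Δλ/2) = 0.499777.
c = 2·atan2(√a, √(1−a)) = 1.57035 rad → d = 6371·c ≈ 10004.71 km ≈ 5402.11 nmi.

5402 nmi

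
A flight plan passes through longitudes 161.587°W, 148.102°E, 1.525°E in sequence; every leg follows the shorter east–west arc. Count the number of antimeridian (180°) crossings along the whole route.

1

Leg 1: -161.587° → +148.102°, shortest Δλ = -50.311° (west) — crosses 180°.
Leg 2: +148.102° → +1.525°, shortest Δλ = -146.577° (west) — does not cross 180°.
Total crossings: 1.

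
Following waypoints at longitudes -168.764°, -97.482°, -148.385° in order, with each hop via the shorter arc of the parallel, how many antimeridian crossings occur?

Leg 1: -168.764° → -97.482°, shortest Δλ = 71.282° (east) — does not cross 180°.
Leg 2: -97.482° → -148.385°, shortest Δλ = -50.903° (west) — does not cross 180°.
Total crossings: 0.

0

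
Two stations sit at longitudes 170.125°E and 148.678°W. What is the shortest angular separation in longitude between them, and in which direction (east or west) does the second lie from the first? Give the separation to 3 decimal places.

Raw difference: -148.678 − 170.125 = -318.803°.
Normalise into (−180°, 180°]: -318.803° + 360° = 41.197°.
Positive ⇒ the second point lies to the east; separation 41.197°.

41.197° east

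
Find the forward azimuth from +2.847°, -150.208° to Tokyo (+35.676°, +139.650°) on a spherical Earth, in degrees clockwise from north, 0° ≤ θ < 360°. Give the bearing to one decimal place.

306.7°

Δλ = 139.650 − -150.208 = 289.858°; wrapped into (−180°, 180°]: -70.142°.
θ = atan2( sin Δλ · cos φ₂ , cos φ₁ · sin φ₂ − sin φ₁ · cos φ₂ · cos Δλ )
  = atan2(-0.76402, 0.56878) = -53.334° → normalised to [0°, 360°): 306.666°.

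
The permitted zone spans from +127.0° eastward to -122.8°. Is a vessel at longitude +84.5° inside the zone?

Band width going east from +127.0° to -122.8°: ((-122.8 − 127.0) mod 360) = 110.2°.
Offset of +84.5° east of the west edge: ((84.5 − 127.0) mod 360) = 317.5°.
317.5° > 110.2° ⇒ outside.

No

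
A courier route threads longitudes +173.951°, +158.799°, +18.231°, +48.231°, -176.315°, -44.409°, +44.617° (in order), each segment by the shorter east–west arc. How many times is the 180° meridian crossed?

Leg 1: +173.951° → +158.799°, shortest Δλ = -15.152° (west) — does not cross 180°.
Leg 2: +158.799° → +18.231°, shortest Δλ = -140.568° (west) — does not cross 180°.
Leg 3: +18.231° → +48.231°, shortest Δλ = 30.0° (east) — does not cross 180°.
Leg 4: +48.231° → -176.315°, shortest Δλ = 135.454° (east) — crosses 180°.
Leg 5: -176.315° → -44.409°, shortest Δλ = 131.906° (east) — does not cross 180°.
Leg 6: -44.409° → +44.617°, shortest Δλ = 89.026° (east) — does not cross 180°.
Total crossings: 1.

1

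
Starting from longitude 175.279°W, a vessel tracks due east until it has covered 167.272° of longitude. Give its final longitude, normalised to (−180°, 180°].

8.007°W

Start at -175.279°; shift +167.272° → -8.007°.
-8.007° already lies in (−180°, 180°].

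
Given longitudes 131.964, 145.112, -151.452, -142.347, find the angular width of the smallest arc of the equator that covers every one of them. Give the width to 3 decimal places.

Sort the longitudes: -151.452°, -142.347°, +131.964°, +145.112°.
Eastward gaps between consecutive values (wrapping around): 9.105°, 274.311°, 13.148°, 63.436°.
Largest gap = 274.311° ⇒ minimal covering band is its complement: 360° − 274.311° = 85.689°.
Band runs from +131.964° eastward to -142.347°, crossing the antimeridian.

85.689°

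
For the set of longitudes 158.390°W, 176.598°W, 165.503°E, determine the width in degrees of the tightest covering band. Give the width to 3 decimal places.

36.107°

Sort the longitudes: -176.598°, -158.390°, +165.503°.
Eastward gaps between consecutive values (wrapping around): 18.208°, 323.893°, 17.899°.
Largest gap = 323.893° ⇒ minimal covering band is its complement: 360° − 323.893° = 36.107°.
Band runs from +165.503° eastward to -158.390°, crossing the antimeridian.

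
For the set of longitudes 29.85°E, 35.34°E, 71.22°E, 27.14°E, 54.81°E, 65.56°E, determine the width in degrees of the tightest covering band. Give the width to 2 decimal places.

Sort the longitudes: +27.14°, +29.85°, +35.34°, +54.81°, +65.56°, +71.22°.
Eastward gaps between consecutive values (wrapping around): 2.71°, 5.49°, 19.47°, 10.75°, 5.66°, 315.92°.
Largest gap = 315.92° ⇒ minimal covering band is its complement: 360° − 315.92° = 44.08°.
Band runs from +27.14° eastward to +71.22°.

44.08°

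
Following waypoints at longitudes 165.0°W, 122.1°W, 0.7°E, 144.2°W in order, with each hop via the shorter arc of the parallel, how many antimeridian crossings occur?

0

Leg 1: -165.0° → -122.1°, shortest Δλ = 42.9° (east) — does not cross 180°.
Leg 2: -122.1° → +0.7°, shortest Δλ = 122.8° (east) — does not cross 180°.
Leg 3: +0.7° → -144.2°, shortest Δλ = -144.9° (west) — does not cross 180°.
Total crossings: 0.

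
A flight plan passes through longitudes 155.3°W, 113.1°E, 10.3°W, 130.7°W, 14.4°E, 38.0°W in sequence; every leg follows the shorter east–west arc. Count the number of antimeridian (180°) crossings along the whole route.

1

Leg 1: -155.3° → +113.1°, shortest Δλ = -91.6° (west) — crosses 180°.
Leg 2: +113.1° → -10.3°, shortest Δλ = -123.4° (west) — does not cross 180°.
Leg 3: -10.3° → -130.7°, shortest Δλ = -120.4° (west) — does not cross 180°.
Leg 4: -130.7° → +14.4°, shortest Δλ = 145.1° (east) — does not cross 180°.
Leg 5: +14.4° → -38.0°, shortest Δλ = -52.4° (west) — does not cross 180°.
Total crossings: 1.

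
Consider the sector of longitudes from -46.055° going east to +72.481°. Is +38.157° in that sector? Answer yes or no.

Yes

Band width going east from -46.055° to +72.481°: ((72.481 − -46.055) mod 360) = 118.536°.
Offset of +38.157° east of the west edge: ((38.157 − -46.055) mod 360) = 84.212°.
84.212° ≤ 118.536° ⇒ inside.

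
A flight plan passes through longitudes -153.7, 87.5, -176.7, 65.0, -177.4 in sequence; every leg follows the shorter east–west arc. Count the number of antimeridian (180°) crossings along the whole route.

4

Leg 1: -153.7° → +87.5°, shortest Δλ = -118.8° (west) — crosses 180°.
Leg 2: +87.5° → -176.7°, shortest Δλ = 95.8° (east) — crosses 180°.
Leg 3: -176.7° → +65.0°, shortest Δλ = -118.3° (west) — crosses 180°.
Leg 4: +65.0° → -177.4°, shortest Δλ = 117.6° (east) — crosses 180°.
Total crossings: 4.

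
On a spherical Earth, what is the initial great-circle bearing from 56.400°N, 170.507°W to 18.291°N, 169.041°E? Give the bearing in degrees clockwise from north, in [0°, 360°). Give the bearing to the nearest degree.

210°

Δλ = 169.041 − -170.507 = 339.548°; wrapped into (−180°, 180°]: -20.452°.
θ = atan2( sin Δλ · cos φ₂ , cos φ₁ · sin φ₂ − sin φ₁ · cos φ₂ · cos Δλ )
  = atan2(-0.33177, -0.56731) = -149.680° → normalised to [0°, 360°): 210.320°.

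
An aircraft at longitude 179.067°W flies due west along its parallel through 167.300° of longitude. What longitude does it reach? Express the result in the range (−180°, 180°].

13.633°E

Start at -179.067°; shift −167.300° → -346.367°.
-346.367° lies outside (−180°, 180°]; add 360° → +13.633°.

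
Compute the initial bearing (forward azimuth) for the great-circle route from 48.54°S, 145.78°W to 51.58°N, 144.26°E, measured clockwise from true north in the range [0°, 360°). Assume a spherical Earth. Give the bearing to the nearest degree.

Δλ = 144.26 − -145.78 = 290.04°; wrapped into (−180°, 180°]: -69.96°.
θ = atan2( sin Δλ · cos φ₂ , cos φ₁ · sin φ₂ − sin φ₁ · cos φ₂ · cos Δλ )
  = atan2(-0.58380, 0.67832) = -40.717° → normalised to [0°, 360°): 319.283°.

319°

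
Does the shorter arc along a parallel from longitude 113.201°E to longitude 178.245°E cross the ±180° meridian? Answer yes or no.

No

Signed shortest Δλ = ((178.245 − 113.201 + 180) mod 360) − 180 = 65.044°.
Going east by 65.044° from +113.201° reaches +178.245° without touching 180°.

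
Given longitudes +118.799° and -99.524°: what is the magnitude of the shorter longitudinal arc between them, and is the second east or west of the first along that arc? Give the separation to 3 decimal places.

141.677° east

Raw difference: -99.524 − 118.799 = -218.323°.
Normalise into (−180°, 180°]: -218.323° + 360° = 141.677°.
Positive ⇒ the second point lies to the east; separation 141.677°.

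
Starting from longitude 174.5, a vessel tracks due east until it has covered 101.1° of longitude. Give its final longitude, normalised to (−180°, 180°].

Start at +174.5°; shift +101.1° → +275.6°.
+275.6° lies outside (−180°, 180°]; subtract 360° → -84.4°.

-84.4°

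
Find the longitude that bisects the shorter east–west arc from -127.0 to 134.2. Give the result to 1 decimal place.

-176.4°

Signed shortest Δλ from -127.0° to +134.2° is -98.8°.
Midpoint longitude = -127.0° + (-98.8°)/2 = -127.0° − 49.4° = -176.4°.
(The naïve average (-127.0 + +134.2)/2 = 3.6° is on the wrong side of the globe.)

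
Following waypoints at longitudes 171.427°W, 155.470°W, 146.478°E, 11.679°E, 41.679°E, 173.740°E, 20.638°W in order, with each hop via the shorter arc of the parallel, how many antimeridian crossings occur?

2

Leg 1: -171.427° → -155.470°, shortest Δλ = 15.957° (east) — does not cross 180°.
Leg 2: -155.470° → +146.478°, shortest Δλ = -58.052° (west) — crosses 180°.
Leg 3: +146.478° → +11.679°, shortest Δλ = -134.799° (west) — does not cross 180°.
Leg 4: +11.679° → +41.679°, shortest Δλ = 30.0° (east) — does not cross 180°.
Leg 5: +41.679° → +173.740°, shortest Δλ = 132.061° (east) — does not cross 180°.
Leg 6: +173.740° → -20.638°, shortest Δλ = 165.622° (east) — crosses 180°.
Total crossings: 2.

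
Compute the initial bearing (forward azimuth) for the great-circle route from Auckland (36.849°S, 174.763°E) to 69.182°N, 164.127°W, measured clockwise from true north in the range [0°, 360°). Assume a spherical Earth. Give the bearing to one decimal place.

7.7°

Δλ = -164.127 − 174.763 = -338.890°; wrapped into (−180°, 180°]: 21.110°.
θ = atan2( sin Δλ · cos φ₂ , cos φ₁ · sin φ₂ − sin φ₁ · cos φ₂ · cos Δλ )
  = atan2(0.12800, 0.94681) = 7.699° → normalised to [0°, 360°): 7.699°.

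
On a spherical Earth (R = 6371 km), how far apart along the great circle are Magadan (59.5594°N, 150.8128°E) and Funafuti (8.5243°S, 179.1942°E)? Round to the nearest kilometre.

7979 km

Δλ = 179.1942 − 150.8128 = 28.3814°.
Δφ = -8.5243 − 59.5594 = -68.0837°.
a = sin²(Δφ/2) + cos φ₁ · cos φ₂ · sin²(Δλ/2) = 0.343486.
c = 2·atan2(√a, √(1−a)) = 1.25242 rad → d = 6371·c ≈ 7979.15 km.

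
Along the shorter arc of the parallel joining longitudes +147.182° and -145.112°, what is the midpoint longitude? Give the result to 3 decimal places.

-178.965°

Signed shortest Δλ from +147.182° to -145.112° is +67.706°.
Midpoint longitude = +147.182° + (+67.706°)/2 = +147.182° + 33.853° = +181.035°.
Normalise into (−180°, 180°]: -178.965°.
(The naïve average (+147.182 + -145.112)/2 = 1.035° is on the wrong side of the globe.)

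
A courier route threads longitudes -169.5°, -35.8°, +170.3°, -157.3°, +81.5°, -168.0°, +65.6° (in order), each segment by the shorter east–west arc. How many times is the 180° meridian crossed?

Leg 1: -169.5° → -35.8°, shortest Δλ = 133.7° (east) — does not cross 180°.
Leg 2: -35.8° → +170.3°, shortest Δλ = -153.9° (west) — crosses 180°.
Leg 3: +170.3° → -157.3°, shortest Δλ = 32.4° (east) — crosses 180°.
Leg 4: -157.3° → +81.5°, shortest Δλ = -121.2° (west) — crosses 180°.
Leg 5: +81.5° → -168.0°, shortest Δλ = 110.5° (east) — crosses 180°.
Leg 6: -168.0° → +65.6°, shortest Δλ = -126.4° (west) — crosses 180°.
Total crossings: 5.

5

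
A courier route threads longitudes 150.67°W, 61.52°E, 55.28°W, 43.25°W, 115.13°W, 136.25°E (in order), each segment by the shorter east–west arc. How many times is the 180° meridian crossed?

2

Leg 1: -150.67° → +61.52°, shortest Δλ = -147.81° (west) — crosses 180°.
Leg 2: +61.52° → -55.28°, shortest Δλ = -116.8° (west) — does not cross 180°.
Leg 3: -55.28° → -43.25°, shortest Δλ = 12.03° (east) — does not cross 180°.
Leg 4: -43.25° → -115.13°, shortest Δλ = -71.88° (west) — does not cross 180°.
Leg 5: -115.13° → +136.25°, shortest Δλ = -108.62° (west) — crosses 180°.
Total crossings: 2.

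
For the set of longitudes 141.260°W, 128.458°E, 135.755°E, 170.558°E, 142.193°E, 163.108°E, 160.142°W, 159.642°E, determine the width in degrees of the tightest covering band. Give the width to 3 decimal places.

Sort the longitudes: -160.142°, -141.260°, +128.458°, +135.755°, +142.193°, +159.642°, +163.108°, +170.558°.
Eastward gaps between consecutive values (wrapping around): 18.882°, 269.718°, 7.297°, 6.438°, 17.449°, 3.466°, 7.450°, 29.300°.
Largest gap = 269.718° ⇒ minimal covering band is its complement: 360° − 269.718° = 90.282°.
Band runs from +128.458° eastward to -141.260°, crossing the antimeridian.

90.282°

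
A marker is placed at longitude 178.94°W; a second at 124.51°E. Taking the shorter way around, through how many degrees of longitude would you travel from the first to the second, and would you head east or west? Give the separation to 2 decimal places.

56.55° west

Raw difference: 124.51 − -178.94 = 303.45°.
Normalise into (−180°, 180°]: 303.45° − 360° = -56.55°.
Negative ⇒ the second point lies to the west; separation 56.55°.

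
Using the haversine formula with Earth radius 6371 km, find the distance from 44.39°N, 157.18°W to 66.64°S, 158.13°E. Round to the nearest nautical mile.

6974 nmi

Δλ = 158.13 − -157.18 = 315.31°; wrapped into (−180°, 180°]: -44.69°.
Δφ = -66.64 − 44.39 = -111.03°.
a = sin²(Δφ/2) + cos φ₁ · cos φ₂ · sin²(Δλ/2) = 0.720382.
c = 2·atan2(√a, √(1−a)) = 2.02725 rad → d = 6371·c ≈ 12915.59 km ≈ 6973.86 nmi.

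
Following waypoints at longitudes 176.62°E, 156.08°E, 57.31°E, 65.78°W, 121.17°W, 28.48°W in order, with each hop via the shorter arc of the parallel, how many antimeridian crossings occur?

0

Leg 1: +176.62° → +156.08°, shortest Δλ = -20.54° (west) — does not cross 180°.
Leg 2: +156.08° → +57.31°, shortest Δλ = -98.77° (west) — does not cross 180°.
Leg 3: +57.31° → -65.78°, shortest Δλ = -123.09° (west) — does not cross 180°.
Leg 4: -65.78° → -121.17°, shortest Δλ = -55.39° (west) — does not cross 180°.
Leg 5: -121.17° → -28.48°, shortest Δλ = 92.69° (east) — does not cross 180°.
Total crossings: 0.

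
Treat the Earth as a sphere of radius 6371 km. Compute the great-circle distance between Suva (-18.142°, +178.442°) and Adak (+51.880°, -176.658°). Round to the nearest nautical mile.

Δλ = -176.658 − 178.442 = -355.100°; wrapped into (−180°, 180°]: 4.900°.
Δφ = 51.880 − -18.142 = 70.022°.
a = sin²(Δφ/2) + cos φ₁ · cos φ₂ · sin²(Δλ/2) = 0.330242.
c = 2·atan2(√a, √(1−a)) = 1.22439 rad → d = 6371·c ≈ 7800.62 km ≈ 4212.00 nmi.

4212 nmi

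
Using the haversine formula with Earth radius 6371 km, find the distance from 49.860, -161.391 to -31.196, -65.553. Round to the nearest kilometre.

12996 km

Δλ = -65.553 − -161.391 = 95.838°.
Δφ = -31.196 − 49.860 = -81.056°.
a = sin²(Δφ/2) + cos φ₁ · cos φ₂ · sin²(Δλ/2) = 0.726031.
c = 2·atan2(√a, √(1−a)) = 2.03987 rad → d = 6371·c ≈ 12996.02 km.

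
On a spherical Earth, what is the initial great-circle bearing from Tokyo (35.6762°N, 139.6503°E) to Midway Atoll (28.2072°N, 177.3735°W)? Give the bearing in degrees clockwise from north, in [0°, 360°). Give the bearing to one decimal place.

Δλ = -177.3735 − 139.6503 = -317.0238°; wrapped into (−180°, 180°]: 42.9762°.
θ = atan2( sin Δλ · cos φ₂ , cos φ₁ · sin φ₂ − sin φ₁ · cos φ₂ · cos Δλ )
  = atan2(0.60074, 0.00793) = 89.243° → normalised to [0°, 360°): 89.243°.

89.2°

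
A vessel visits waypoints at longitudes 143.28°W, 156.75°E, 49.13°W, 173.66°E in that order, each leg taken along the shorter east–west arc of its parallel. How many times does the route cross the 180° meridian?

Leg 1: -143.28° → +156.75°, shortest Δλ = -59.97° (west) — crosses 180°.
Leg 2: +156.75° → -49.13°, shortest Δλ = 154.12° (east) — crosses 180°.
Leg 3: -49.13° → +173.66°, shortest Δλ = -137.21° (west) — crosses 180°.
Total crossings: 3.

3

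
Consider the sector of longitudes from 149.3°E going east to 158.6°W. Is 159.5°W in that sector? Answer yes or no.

Band width going east from +149.3° to -158.6°: ((-158.6 − 149.3) mod 360) = 52.1°.
Offset of -159.5° east of the west edge: ((-159.5 − 149.3) mod 360) = 51.2°.
51.2° ≤ 52.1° ⇒ inside.

Yes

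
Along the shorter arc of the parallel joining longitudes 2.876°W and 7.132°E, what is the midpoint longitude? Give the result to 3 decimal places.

Signed shortest Δλ from -2.876° to +7.132° is +10.008°.
Midpoint longitude = -2.876° + (+10.008°)/2 = -2.876° + 5.004° = +2.128°.

2.128°E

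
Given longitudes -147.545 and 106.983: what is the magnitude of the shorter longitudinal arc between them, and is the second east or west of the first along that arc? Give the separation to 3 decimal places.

105.472° west

Raw difference: 106.983 − -147.545 = 254.528°.
Normalise into (−180°, 180°]: 254.528° − 360° = -105.472°.
Negative ⇒ the second point lies to the west; separation 105.472°.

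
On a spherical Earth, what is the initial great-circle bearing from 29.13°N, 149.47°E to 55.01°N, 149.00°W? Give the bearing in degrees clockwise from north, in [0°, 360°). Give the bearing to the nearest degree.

Δλ = -149.00 − 149.47 = -298.47°; wrapped into (−180°, 180°]: 61.53°.
θ = atan2( sin Δλ · cos φ₂ , cos φ₁ · sin φ₂ − sin φ₁ · cos φ₂ · cos Δλ )
  = atan2(0.50409, 0.58256) = 40.869° → normalised to [0°, 360°): 40.869°.

41°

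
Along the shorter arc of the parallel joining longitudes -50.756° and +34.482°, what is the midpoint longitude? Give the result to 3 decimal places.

Signed shortest Δλ from -50.756° to +34.482° is +85.238°.
Midpoint longitude = -50.756° + (+85.238°)/2 = -50.756° + 42.619° = -8.137°.

-8.137°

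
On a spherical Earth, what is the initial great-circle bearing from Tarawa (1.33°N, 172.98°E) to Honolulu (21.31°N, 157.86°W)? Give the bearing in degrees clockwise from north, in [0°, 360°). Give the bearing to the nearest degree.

53°

Δλ = -157.86 − 172.98 = -330.84°; wrapped into (−180°, 180°]: 29.16°.
θ = atan2( sin Δλ · cos φ₂ , cos φ₁ · sin φ₂ − sin φ₁ · cos φ₂ · cos Δλ )
  = atan2(0.45394, 0.34443) = 52.810° → normalised to [0°, 360°): 52.810°.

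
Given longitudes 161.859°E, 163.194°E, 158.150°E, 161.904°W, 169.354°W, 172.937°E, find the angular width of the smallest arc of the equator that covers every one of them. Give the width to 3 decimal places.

Sort the longitudes: -169.354°, -161.904°, +158.150°, +161.859°, +163.194°, +172.937°.
Eastward gaps between consecutive values (wrapping around): 7.450°, 320.054°, 3.709°, 1.335°, 9.743°, 17.709°.
Largest gap = 320.054° ⇒ minimal covering band is its complement: 360° − 320.054° = 39.946°.
Band runs from +158.150° eastward to -161.904°, crossing the antimeridian.

39.946°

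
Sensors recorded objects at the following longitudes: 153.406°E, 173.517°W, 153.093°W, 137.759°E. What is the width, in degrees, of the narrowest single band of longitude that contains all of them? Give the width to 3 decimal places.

Sort the longitudes: -173.517°, -153.093°, +137.759°, +153.406°.
Eastward gaps between consecutive values (wrapping around): 20.424°, 290.852°, 15.647°, 33.077°.
Largest gap = 290.852° ⇒ minimal covering band is its complement: 360° − 290.852° = 69.148°.
Band runs from +137.759° eastward to -153.093°, crossing the antimeridian.

69.148°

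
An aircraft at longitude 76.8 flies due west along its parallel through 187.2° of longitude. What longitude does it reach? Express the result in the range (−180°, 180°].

Start at +76.8°; shift −187.2° → -110.4°.
-110.4° already lies in (−180°, 180°].

-110.4°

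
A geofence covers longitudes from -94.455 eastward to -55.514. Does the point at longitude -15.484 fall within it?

No

Band width going east from -94.455° to -55.514°: ((-55.514 − -94.455) mod 360) = 38.941°.
Offset of -15.484° east of the west edge: ((-15.484 − -94.455) mod 360) = 78.971°.
78.971° > 38.941° ⇒ outside.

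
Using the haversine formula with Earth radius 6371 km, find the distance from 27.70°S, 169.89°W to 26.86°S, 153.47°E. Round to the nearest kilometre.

3609 km

Δλ = 153.47 − -169.89 = 323.36°; wrapped into (−180°, 180°]: -36.64°.
Δφ = -26.86 − -27.70 = 0.84°.
a = sin²(Δφ/2) + cos φ₁ · cos φ₂ · sin²(Δλ/2) = 0.078093.
c = 2·atan2(√a, √(1−a)) = 0.56644 rad → d = 6371·c ≈ 3608.81 km.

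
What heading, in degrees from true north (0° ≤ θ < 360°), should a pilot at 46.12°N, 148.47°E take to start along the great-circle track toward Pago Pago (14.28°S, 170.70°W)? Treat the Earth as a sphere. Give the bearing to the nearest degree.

138°

Δλ = -170.70 − 148.47 = -319.17°; wrapped into (−180°, 180°]: 40.83°.
θ = atan2( sin Δλ · cos φ₂ , cos φ₁ · sin φ₂ − sin φ₁ · cos φ₂ · cos Δλ )
  = atan2(0.63362, -0.69951) = 137.830° → normalised to [0°, 360°): 137.830°.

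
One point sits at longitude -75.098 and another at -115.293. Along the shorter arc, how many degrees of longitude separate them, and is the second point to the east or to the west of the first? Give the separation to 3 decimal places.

40.195° west

Raw difference: -115.293 − -75.098 = -40.195°.
Normalise into (−180°, 180°]: -40.195° stays -40.195°.
Negative ⇒ the second point lies to the west; separation 40.195°.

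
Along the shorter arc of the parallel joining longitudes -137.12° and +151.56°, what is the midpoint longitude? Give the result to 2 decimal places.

Signed shortest Δλ from -137.12° to +151.56° is -71.32°.
Midpoint longitude = -137.12° + (-71.32°)/2 = -137.12° − 35.66° = -172.78°.
(The naïve average (-137.12 + +151.56)/2 = 7.22° is on the wrong side of the globe.)

-172.78°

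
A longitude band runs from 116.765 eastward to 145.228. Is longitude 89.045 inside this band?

No

Band width going east from +116.765° to +145.228°: ((145.228 − 116.765) mod 360) = 28.463°.
Offset of +89.045° east of the west edge: ((89.045 − 116.765) mod 360) = 332.280°.
332.280° > 28.463° ⇒ outside.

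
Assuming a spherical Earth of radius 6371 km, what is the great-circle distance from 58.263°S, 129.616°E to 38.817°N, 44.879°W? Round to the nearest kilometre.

17817 km

Δλ = -44.879 − 129.616 = -174.495°.
Δφ = 38.817 − -58.263 = 97.080°.
a = sin²(Δφ/2) + cos φ₁ · cos φ₂ · sin²(Δλ/2) = 0.970533.
c = 2·atan2(√a, √(1−a)) = 2.79656 rad → d = 6371·c ≈ 17816.90 km.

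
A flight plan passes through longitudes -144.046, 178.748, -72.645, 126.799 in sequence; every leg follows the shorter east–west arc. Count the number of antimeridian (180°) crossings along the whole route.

3

Leg 1: -144.046° → +178.748°, shortest Δλ = -37.206° (west) — crosses 180°.
Leg 2: +178.748° → -72.645°, shortest Δλ = 108.607° (east) — crosses 180°.
Leg 3: -72.645° → +126.799°, shortest Δλ = -160.556° (west) — crosses 180°.
Total crossings: 3.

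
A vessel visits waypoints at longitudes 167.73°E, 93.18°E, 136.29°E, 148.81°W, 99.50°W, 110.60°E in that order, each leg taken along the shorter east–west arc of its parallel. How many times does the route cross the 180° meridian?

2

Leg 1: +167.73° → +93.18°, shortest Δλ = -74.55° (west) — does not cross 180°.
Leg 2: +93.18° → +136.29°, shortest Δλ = 43.11° (east) — does not cross 180°.
Leg 3: +136.29° → -148.81°, shortest Δλ = 74.9° (east) — crosses 180°.
Leg 4: -148.81° → -99.50°, shortest Δλ = 49.31° (east) — does not cross 180°.
Leg 5: -99.50° → +110.60°, shortest Δλ = -149.9° (west) — crosses 180°.
Total crossings: 2.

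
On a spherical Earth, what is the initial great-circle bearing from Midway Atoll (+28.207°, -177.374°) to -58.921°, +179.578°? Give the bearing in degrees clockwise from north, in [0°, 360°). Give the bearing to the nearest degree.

Δλ = 179.578 − -177.374 = 356.952°; wrapped into (−180°, 180°]: -3.048°.
θ = atan2( sin Δλ · cos φ₂ , cos φ₁ · sin φ₂ − sin φ₁ · cos φ₂ · cos Δλ )
  = atan2(-0.02745, -0.99840) = -178.425° → normalised to [0°, 360°): 181.575°.

182°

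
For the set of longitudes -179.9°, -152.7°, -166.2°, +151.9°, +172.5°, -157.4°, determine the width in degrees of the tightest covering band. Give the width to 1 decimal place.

Sort the longitudes: -179.9°, -166.2°, -157.4°, -152.7°, +151.9°, +172.5°.
Eastward gaps between consecutive values (wrapping around): 13.7°, 8.8°, 4.7°, 304.6°, 20.6°, 7.6°.
Largest gap = 304.6° ⇒ minimal covering band is its complement: 360° − 304.6° = 55.4°.
Band runs from +151.9° eastward to -152.7°, crossing the antimeridian.

55.4°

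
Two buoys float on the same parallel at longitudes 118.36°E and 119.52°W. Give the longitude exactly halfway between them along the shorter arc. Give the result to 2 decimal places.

179.42°E

Signed shortest Δλ from +118.36° to -119.52° is +122.12°.
Midpoint longitude = +118.36° + (+122.12°)/2 = +118.36° + 61.06° = +179.42°.
(The naïve average (+118.36 + -119.52)/2 = -0.58° is on the wrong side of the globe.)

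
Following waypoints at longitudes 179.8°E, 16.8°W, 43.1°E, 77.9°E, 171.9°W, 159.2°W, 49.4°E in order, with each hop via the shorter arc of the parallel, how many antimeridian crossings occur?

3

Leg 1: +179.8° → -16.8°, shortest Δλ = 163.4° (east) — crosses 180°.
Leg 2: -16.8° → +43.1°, shortest Δλ = 59.9° (east) — does not cross 180°.
Leg 3: +43.1° → +77.9°, shortest Δλ = 34.8° (east) — does not cross 180°.
Leg 4: +77.9° → -171.9°, shortest Δλ = 110.2° (east) — crosses 180°.
Leg 5: -171.9° → -159.2°, shortest Δλ = 12.7° (east) — does not cross 180°.
Leg 6: -159.2° → +49.4°, shortest Δλ = -151.4° (west) — crosses 180°.
Total crossings: 3.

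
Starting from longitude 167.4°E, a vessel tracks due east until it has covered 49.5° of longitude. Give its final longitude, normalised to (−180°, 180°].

143.1°W

Start at +167.4°; shift +49.5° → +216.9°.
+216.9° lies outside (−180°, 180°]; subtract 360° → -143.1°.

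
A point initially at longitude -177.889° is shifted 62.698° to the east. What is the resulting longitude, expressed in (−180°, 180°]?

Start at -177.889°; shift +62.698° → -115.191°.
-115.191° already lies in (−180°, 180°].

-115.191°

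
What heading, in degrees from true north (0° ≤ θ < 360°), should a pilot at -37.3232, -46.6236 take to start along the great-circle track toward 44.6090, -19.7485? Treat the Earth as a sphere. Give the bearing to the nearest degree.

Δλ = -19.7485 − -46.6236 = 26.8751°.
θ = atan2( sin Δλ · cos φ₂ , cos φ₁ · sin φ₂ − sin φ₁ · cos φ₂ · cos Δλ )
  = atan2(0.32182, 0.94348) = 18.834° → normalised to [0°, 360°): 18.834°.

19°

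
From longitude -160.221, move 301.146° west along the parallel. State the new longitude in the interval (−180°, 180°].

Start at -160.221°; shift −301.146° → -461.367°.
-461.367° lies outside (−180°, 180°]; add 360° → -101.367°.

-101.367°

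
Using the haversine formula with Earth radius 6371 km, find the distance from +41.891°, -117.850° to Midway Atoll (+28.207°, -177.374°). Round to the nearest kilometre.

Δλ = -177.374 − -117.850 = -59.524°.
Δφ = 28.207 − 41.891 = -13.684°.
a = sin²(Δφ/2) + cos φ₁ · cos φ₂ · sin²(Δλ/2) = 0.175842.
c = 2·atan2(√a, √(1−a)) = 0.86542 rad → d = 6371·c ≈ 5513.62 km.

5514 km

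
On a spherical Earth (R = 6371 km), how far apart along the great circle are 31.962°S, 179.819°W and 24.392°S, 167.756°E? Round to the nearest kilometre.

1479 km

Δλ = 167.756 − -179.819 = 347.575°; wrapped into (−180°, 180°]: -12.425°.
Δφ = -24.392 − -31.962 = 7.570°.
a = sin²(Δφ/2) + cos φ₁ · cos φ₂ · sin²(Δλ/2) = 0.013406.
c = 2·atan2(√a, √(1−a)) = 0.23209 rad → d = 6371·c ≈ 1478.65 km.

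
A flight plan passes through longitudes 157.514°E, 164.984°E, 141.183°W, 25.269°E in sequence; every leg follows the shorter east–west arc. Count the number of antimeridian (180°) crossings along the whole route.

Leg 1: +157.514° → +164.984°, shortest Δλ = 7.47° (east) — does not cross 180°.
Leg 2: +164.984° → -141.183°, shortest Δλ = 53.833° (east) — crosses 180°.
Leg 3: -141.183° → +25.269°, shortest Δλ = 166.452° (east) — does not cross 180°.
Total crossings: 1.

1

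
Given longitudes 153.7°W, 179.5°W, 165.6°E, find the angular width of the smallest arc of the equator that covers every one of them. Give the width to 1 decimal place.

40.7°

Sort the longitudes: -179.5°, -153.7°, +165.6°.
Eastward gaps between consecutive values (wrapping around): 25.8°, 319.3°, 14.9°.
Largest gap = 319.3° ⇒ minimal covering band is its complement: 360° − 319.3° = 40.7°.
Band runs from +165.6° eastward to -153.7°, crossing the antimeridian.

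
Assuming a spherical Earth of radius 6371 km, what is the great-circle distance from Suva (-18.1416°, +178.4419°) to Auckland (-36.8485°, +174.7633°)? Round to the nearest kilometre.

Δλ = 174.7633 − 178.4419 = -3.6786°.
Δφ = -36.8485 − -18.1416 = -18.7069°.
a = sin²(Δφ/2) + cos φ₁ · cos φ₂ · sin²(Δλ/2) = 0.027198.
c = 2·atan2(√a, √(1−a)) = 0.33135 rad → d = 6371·c ≈ 2111.01 km.

2111 km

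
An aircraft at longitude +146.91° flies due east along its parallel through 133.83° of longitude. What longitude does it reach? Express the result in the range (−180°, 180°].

Start at +146.91°; shift +133.83° → +280.74°.
+280.74° lies outside (−180°, 180°]; subtract 360° → -79.26°.

-79.26°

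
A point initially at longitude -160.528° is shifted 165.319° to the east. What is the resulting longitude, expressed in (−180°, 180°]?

Start at -160.528°; shift +165.319° → +4.791°.
+4.791° already lies in (−180°, 180°].

+4.791°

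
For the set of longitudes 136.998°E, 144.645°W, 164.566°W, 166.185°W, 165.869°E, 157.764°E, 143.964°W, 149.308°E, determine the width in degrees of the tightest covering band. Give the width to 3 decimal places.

79.038°

Sort the longitudes: -166.185°, -164.566°, -144.645°, -143.964°, +136.998°, +149.308°, +157.764°, +165.869°.
Eastward gaps between consecutive values (wrapping around): 1.619°, 19.921°, 0.681°, 280.962°, 12.310°, 8.456°, 8.105°, 27.946°.
Largest gap = 280.962° ⇒ minimal covering band is its complement: 360° − 280.962° = 79.038°.
Band runs from +136.998° eastward to -143.964°, crossing the antimeridian.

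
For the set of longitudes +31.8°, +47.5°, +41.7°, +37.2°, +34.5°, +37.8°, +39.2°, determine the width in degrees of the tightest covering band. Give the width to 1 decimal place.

Sort the longitudes: +31.8°, +34.5°, +37.2°, +37.8°, +39.2°, +41.7°, +47.5°.
Eastward gaps between consecutive values (wrapping around): 2.7°, 2.7°, 0.6°, 1.4°, 2.5°, 5.8°, 344.3°.
Largest gap = 344.3° ⇒ minimal covering band is its complement: 360° − 344.3° = 15.7°.
Band runs from +31.8° eastward to +47.5°.

15.7°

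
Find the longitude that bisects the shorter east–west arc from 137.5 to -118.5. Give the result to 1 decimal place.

Signed shortest Δλ from +137.5° to -118.5° is +104.0°.
Midpoint longitude = +137.5° + (+104.0°)/2 = +137.5° + 52.0° = +189.5°.
Normalise into (−180°, 180°]: -170.5°.
(The naïve average (+137.5 + -118.5)/2 = 9.5° is on the wrong side of the globe.)

-170.5°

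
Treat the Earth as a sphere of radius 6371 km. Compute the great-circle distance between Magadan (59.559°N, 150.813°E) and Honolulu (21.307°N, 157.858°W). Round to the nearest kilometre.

Δλ = -157.858 − 150.813 = -308.671°; wrapped into (−180°, 180°]: 51.329°.
Δφ = 21.307 − 59.559 = -38.252°.
a = sin²(Δφ/2) + cos φ₁ · cos φ₂ · sin²(Δλ/2) = 0.195892.
c = 2·atan2(√a, √(1−a)) = 0.91699 rad → d = 6371·c ≈ 5842.11 km.

5842 km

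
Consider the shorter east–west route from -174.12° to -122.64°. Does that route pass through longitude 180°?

Signed shortest Δλ = ((-122.64 − -174.12 + 180) mod 360) − 180 = 51.48°.
Going east by 51.48° from -174.12° reaches -122.64° without touching 180°.

No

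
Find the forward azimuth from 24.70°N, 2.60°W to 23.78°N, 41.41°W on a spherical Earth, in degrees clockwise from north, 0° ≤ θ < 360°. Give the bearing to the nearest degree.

Δλ = -41.41 − -2.60 = -38.81°.
θ = atan2( sin Δλ · cos φ₂ , cos φ₁ · sin φ₂ − sin φ₁ · cos φ₂ · cos Δλ )
  = atan2(-0.57353, 0.06836) = -83.202° → normalised to [0°, 360°): 276.798°.

277°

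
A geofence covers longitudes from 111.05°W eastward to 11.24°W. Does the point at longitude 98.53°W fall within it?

Yes

Band width going east from -111.05° to -11.24°: ((-11.24 − -111.05) mod 360) = 99.81°.
Offset of -98.53° east of the west edge: ((-98.53 − -111.05) mod 360) = 12.52°.
12.52° ≤ 99.81° ⇒ inside.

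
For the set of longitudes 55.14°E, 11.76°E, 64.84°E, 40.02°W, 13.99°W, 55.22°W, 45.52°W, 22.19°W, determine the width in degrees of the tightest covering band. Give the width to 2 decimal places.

120.06°

Sort the longitudes: -55.22°, -45.52°, -40.02°, -22.19°, -13.99°, +11.76°, +55.14°, +64.84°.
Eastward gaps between consecutive values (wrapping around): 9.70°, 5.50°, 17.83°, 8.20°, 25.75°, 43.38°, 9.70°, 239.94°.
Largest gap = 239.94° ⇒ minimal covering band is its complement: 360° − 239.94° = 120.06°.
Band runs from -55.22° eastward to +64.84°.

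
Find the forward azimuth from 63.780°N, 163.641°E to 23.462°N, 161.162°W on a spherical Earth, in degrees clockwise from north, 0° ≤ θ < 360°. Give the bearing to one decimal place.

Δλ = -161.162 − 163.641 = -324.803°; wrapped into (−180°, 180°]: 35.197°.
θ = atan2( sin Δλ · cos φ₂ , cos φ₁ · sin φ₂ − sin φ₁ · cos φ₂ · cos Δλ )
  = atan2(0.52874, -0.49658) = 133.203° → normalised to [0°, 360°): 133.203°.

133.2°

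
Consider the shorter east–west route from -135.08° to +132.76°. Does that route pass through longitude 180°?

Yes

Naïve |132.76 − -135.08| = 267.84° > 180°, so the shorter arc goes the other way round — across 180°.
Signed shortest Δλ = ((132.76 − -135.08 + 180) mod 360) − 180 = -92.16°.
Going west by 92.16° from -135.08° passes through 180° before reaching +132.76°.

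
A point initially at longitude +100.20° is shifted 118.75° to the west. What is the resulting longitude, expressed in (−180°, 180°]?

-18.55°

Start at +100.20°; shift −118.75° → -18.55°.
-18.55° already lies in (−180°, 180°].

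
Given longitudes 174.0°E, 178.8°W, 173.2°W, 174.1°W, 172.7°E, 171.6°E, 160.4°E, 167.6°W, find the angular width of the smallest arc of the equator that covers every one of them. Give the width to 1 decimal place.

32.0°

Sort the longitudes: -178.8°, -174.1°, -173.2°, -167.6°, +160.4°, +171.6°, +172.7°, +174.0°.
Eastward gaps between consecutive values (wrapping around): 4.7°, 0.9°, 5.6°, 328.0°, 11.2°, 1.1°, 1.3°, 7.2°.
Largest gap = 328.0° ⇒ minimal covering band is its complement: 360° − 328.0° = 32.0°.
Band runs from +160.4° eastward to -167.6°, crossing the antimeridian.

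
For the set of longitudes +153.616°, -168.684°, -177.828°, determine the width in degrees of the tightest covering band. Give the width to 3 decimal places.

Sort the longitudes: -177.828°, -168.684°, +153.616°.
Eastward gaps between consecutive values (wrapping around): 9.144°, 322.300°, 28.556°.
Largest gap = 322.300° ⇒ minimal covering band is its complement: 360° − 322.300° = 37.700°.
Band runs from +153.616° eastward to -168.684°, crossing the antimeridian.

37.700°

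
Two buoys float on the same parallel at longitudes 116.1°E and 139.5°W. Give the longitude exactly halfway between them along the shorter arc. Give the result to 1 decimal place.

Signed shortest Δλ from +116.1° to -139.5° is +104.4°.
Midpoint longitude = +116.1° + (+104.4°)/2 = +116.1° + 52.2° = +168.3°.
(The naïve average (+116.1 + -139.5)/2 = -11.7° is on the wrong side of the globe.)

168.3°E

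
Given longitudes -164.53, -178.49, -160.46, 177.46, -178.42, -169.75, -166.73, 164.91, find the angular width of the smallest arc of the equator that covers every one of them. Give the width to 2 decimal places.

34.63°

Sort the longitudes: -178.49°, -178.42°, -169.75°, -166.73°, -164.53°, -160.46°, +164.91°, +177.46°.
Eastward gaps between consecutive values (wrapping around): 0.07°, 8.67°, 3.02°, 2.20°, 4.07°, 325.37°, 12.55°, 4.05°.
Largest gap = 325.37° ⇒ minimal covering band is its complement: 360° − 325.37° = 34.63°.
Band runs from +164.91° eastward to -160.46°, crossing the antimeridian.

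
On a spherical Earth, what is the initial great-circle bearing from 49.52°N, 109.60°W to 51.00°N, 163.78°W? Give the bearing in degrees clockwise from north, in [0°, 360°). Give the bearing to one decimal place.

Δλ = -163.78 − -109.60 = -54.18°.
θ = atan2( sin Δλ · cos φ₂ , cos φ₁ · sin φ₂ − sin φ₁ · cos φ₂ · cos Δλ )
  = atan2(-0.51029, 0.22437) = -66.266° → normalised to [0°, 360°): 293.734°.

293.7°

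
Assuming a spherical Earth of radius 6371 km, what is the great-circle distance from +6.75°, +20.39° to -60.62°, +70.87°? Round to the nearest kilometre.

Δλ = 70.87 − 20.39 = 50.48°.
Δφ = -60.62 − 6.75 = -67.37°.
a = sin²(Δφ/2) + cos φ₁ · cos φ₂ · sin²(Δλ/2) = 0.396196.
c = 2·atan2(√a, √(1−a)) = 1.36167 rad → d = 6371·c ≈ 8675.19 km.

8675 km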